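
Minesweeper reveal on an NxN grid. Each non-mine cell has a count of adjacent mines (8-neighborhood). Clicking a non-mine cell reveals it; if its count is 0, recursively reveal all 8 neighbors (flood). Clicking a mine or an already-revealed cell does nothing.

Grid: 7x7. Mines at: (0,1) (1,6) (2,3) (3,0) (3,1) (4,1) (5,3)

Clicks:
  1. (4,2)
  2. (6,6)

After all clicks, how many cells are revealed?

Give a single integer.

Answer: 16

Derivation:
Click 1 (4,2) count=3: revealed 1 new [(4,2)] -> total=1
Click 2 (6,6) count=0: revealed 15 new [(2,4) (2,5) (2,6) (3,4) (3,5) (3,6) (4,4) (4,5) (4,6) (5,4) (5,5) (5,6) (6,4) (6,5) (6,6)] -> total=16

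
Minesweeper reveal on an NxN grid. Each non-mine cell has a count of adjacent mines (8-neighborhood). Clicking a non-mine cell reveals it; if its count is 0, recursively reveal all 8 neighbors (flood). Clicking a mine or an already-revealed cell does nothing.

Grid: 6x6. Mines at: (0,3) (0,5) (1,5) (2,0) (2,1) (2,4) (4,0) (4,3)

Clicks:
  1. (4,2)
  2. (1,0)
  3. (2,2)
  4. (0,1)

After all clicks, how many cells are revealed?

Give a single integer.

Click 1 (4,2) count=1: revealed 1 new [(4,2)] -> total=1
Click 2 (1,0) count=2: revealed 1 new [(1,0)] -> total=2
Click 3 (2,2) count=1: revealed 1 new [(2,2)] -> total=3
Click 4 (0,1) count=0: revealed 5 new [(0,0) (0,1) (0,2) (1,1) (1,2)] -> total=8

Answer: 8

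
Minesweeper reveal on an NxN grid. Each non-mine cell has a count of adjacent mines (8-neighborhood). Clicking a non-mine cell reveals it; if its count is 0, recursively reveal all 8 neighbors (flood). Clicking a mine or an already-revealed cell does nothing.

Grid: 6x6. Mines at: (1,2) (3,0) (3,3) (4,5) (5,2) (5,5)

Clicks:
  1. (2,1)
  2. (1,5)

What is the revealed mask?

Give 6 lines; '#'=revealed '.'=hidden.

Answer: ...###
...###
.#.###
....##
......
......

Derivation:
Click 1 (2,1) count=2: revealed 1 new [(2,1)] -> total=1
Click 2 (1,5) count=0: revealed 11 new [(0,3) (0,4) (0,5) (1,3) (1,4) (1,5) (2,3) (2,4) (2,5) (3,4) (3,5)] -> total=12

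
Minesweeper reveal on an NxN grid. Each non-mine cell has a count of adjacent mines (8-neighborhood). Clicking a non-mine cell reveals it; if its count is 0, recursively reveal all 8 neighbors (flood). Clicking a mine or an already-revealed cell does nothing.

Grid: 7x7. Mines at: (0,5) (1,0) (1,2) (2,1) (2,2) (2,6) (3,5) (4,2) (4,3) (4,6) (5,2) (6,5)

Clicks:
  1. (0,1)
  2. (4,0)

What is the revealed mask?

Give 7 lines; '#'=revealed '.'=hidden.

Click 1 (0,1) count=2: revealed 1 new [(0,1)] -> total=1
Click 2 (4,0) count=0: revealed 8 new [(3,0) (3,1) (4,0) (4,1) (5,0) (5,1) (6,0) (6,1)] -> total=9

Answer: .#.....
.......
.......
##.....
##.....
##.....
##.....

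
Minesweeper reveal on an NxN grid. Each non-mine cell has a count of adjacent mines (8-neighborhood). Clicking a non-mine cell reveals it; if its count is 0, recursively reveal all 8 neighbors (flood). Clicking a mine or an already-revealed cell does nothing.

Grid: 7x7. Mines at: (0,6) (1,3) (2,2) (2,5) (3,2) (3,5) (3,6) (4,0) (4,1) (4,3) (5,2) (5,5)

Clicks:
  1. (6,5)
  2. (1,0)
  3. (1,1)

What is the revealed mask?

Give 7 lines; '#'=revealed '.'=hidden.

Answer: ###....
###....
##.....
##.....
.......
.......
.....#.

Derivation:
Click 1 (6,5) count=1: revealed 1 new [(6,5)] -> total=1
Click 2 (1,0) count=0: revealed 10 new [(0,0) (0,1) (0,2) (1,0) (1,1) (1,2) (2,0) (2,1) (3,0) (3,1)] -> total=11
Click 3 (1,1) count=1: revealed 0 new [(none)] -> total=11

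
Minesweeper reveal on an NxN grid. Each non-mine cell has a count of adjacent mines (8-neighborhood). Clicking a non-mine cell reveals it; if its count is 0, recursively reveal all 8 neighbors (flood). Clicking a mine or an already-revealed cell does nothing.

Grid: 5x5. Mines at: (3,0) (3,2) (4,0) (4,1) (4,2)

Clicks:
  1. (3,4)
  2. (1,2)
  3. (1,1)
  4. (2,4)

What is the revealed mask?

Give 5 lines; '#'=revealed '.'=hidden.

Click 1 (3,4) count=0: revealed 19 new [(0,0) (0,1) (0,2) (0,3) (0,4) (1,0) (1,1) (1,2) (1,3) (1,4) (2,0) (2,1) (2,2) (2,3) (2,4) (3,3) (3,4) (4,3) (4,4)] -> total=19
Click 2 (1,2) count=0: revealed 0 new [(none)] -> total=19
Click 3 (1,1) count=0: revealed 0 new [(none)] -> total=19
Click 4 (2,4) count=0: revealed 0 new [(none)] -> total=19

Answer: #####
#####
#####
...##
...##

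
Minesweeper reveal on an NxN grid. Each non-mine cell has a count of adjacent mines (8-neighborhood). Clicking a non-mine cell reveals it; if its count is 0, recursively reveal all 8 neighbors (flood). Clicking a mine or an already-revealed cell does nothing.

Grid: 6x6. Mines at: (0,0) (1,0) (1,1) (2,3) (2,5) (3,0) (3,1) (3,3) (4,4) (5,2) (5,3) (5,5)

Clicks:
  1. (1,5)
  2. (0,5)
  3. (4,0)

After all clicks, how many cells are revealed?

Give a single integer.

Click 1 (1,5) count=1: revealed 1 new [(1,5)] -> total=1
Click 2 (0,5) count=0: revealed 7 new [(0,2) (0,3) (0,4) (0,5) (1,2) (1,3) (1,4)] -> total=8
Click 3 (4,0) count=2: revealed 1 new [(4,0)] -> total=9

Answer: 9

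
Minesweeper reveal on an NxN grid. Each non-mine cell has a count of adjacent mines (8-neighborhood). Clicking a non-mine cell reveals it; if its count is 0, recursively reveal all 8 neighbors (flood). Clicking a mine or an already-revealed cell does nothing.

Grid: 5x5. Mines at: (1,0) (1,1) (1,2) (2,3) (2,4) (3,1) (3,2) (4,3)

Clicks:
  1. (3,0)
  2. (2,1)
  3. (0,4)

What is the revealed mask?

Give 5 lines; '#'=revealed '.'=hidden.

Answer: ...##
...##
.#...
#....
.....

Derivation:
Click 1 (3,0) count=1: revealed 1 new [(3,0)] -> total=1
Click 2 (2,1) count=5: revealed 1 new [(2,1)] -> total=2
Click 3 (0,4) count=0: revealed 4 new [(0,3) (0,4) (1,3) (1,4)] -> total=6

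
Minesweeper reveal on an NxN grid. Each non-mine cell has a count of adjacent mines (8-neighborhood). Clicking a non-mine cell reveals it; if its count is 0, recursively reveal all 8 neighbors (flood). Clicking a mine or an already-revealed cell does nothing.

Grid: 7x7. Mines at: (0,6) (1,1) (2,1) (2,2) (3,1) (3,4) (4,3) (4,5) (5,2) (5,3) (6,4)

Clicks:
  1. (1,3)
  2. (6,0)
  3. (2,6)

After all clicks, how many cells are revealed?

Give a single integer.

Answer: 13

Derivation:
Click 1 (1,3) count=1: revealed 1 new [(1,3)] -> total=1
Click 2 (6,0) count=0: revealed 6 new [(4,0) (4,1) (5,0) (5,1) (6,0) (6,1)] -> total=7
Click 3 (2,6) count=0: revealed 6 new [(1,5) (1,6) (2,5) (2,6) (3,5) (3,6)] -> total=13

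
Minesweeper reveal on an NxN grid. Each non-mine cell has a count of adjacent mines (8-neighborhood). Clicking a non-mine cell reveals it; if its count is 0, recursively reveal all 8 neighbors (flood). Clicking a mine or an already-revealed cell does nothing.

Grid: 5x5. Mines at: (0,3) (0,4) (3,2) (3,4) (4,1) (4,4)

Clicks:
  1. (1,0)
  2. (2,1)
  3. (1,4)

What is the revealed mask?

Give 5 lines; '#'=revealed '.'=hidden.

Click 1 (1,0) count=0: revealed 11 new [(0,0) (0,1) (0,2) (1,0) (1,1) (1,2) (2,0) (2,1) (2,2) (3,0) (3,1)] -> total=11
Click 2 (2,1) count=1: revealed 0 new [(none)] -> total=11
Click 3 (1,4) count=2: revealed 1 new [(1,4)] -> total=12

Answer: ###..
###.#
###..
##...
.....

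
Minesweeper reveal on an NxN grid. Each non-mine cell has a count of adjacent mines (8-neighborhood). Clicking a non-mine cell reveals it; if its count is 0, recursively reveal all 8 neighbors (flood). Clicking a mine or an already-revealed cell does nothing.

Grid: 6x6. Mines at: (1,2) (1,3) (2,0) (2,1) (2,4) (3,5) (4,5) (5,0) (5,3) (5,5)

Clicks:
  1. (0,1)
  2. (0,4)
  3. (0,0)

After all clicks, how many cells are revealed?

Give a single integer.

Click 1 (0,1) count=1: revealed 1 new [(0,1)] -> total=1
Click 2 (0,4) count=1: revealed 1 new [(0,4)] -> total=2
Click 3 (0,0) count=0: revealed 3 new [(0,0) (1,0) (1,1)] -> total=5

Answer: 5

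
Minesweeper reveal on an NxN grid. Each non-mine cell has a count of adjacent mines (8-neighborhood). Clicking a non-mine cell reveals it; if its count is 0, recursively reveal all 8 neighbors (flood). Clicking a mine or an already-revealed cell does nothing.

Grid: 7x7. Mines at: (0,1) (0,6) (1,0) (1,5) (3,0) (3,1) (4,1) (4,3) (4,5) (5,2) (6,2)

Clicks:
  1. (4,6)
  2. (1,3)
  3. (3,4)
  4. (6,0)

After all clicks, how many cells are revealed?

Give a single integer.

Answer: 17

Derivation:
Click 1 (4,6) count=1: revealed 1 new [(4,6)] -> total=1
Click 2 (1,3) count=0: revealed 12 new [(0,2) (0,3) (0,4) (1,2) (1,3) (1,4) (2,2) (2,3) (2,4) (3,2) (3,3) (3,4)] -> total=13
Click 3 (3,4) count=2: revealed 0 new [(none)] -> total=13
Click 4 (6,0) count=0: revealed 4 new [(5,0) (5,1) (6,0) (6,1)] -> total=17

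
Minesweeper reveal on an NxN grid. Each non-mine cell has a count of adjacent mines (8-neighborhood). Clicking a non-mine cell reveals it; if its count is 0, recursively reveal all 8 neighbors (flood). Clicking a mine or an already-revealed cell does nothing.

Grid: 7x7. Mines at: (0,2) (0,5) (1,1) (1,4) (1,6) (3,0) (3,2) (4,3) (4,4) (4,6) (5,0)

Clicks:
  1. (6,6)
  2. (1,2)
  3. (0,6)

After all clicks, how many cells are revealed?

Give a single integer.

Click 1 (6,6) count=0: revealed 12 new [(5,1) (5,2) (5,3) (5,4) (5,5) (5,6) (6,1) (6,2) (6,3) (6,4) (6,5) (6,6)] -> total=12
Click 2 (1,2) count=2: revealed 1 new [(1,2)] -> total=13
Click 3 (0,6) count=2: revealed 1 new [(0,6)] -> total=14

Answer: 14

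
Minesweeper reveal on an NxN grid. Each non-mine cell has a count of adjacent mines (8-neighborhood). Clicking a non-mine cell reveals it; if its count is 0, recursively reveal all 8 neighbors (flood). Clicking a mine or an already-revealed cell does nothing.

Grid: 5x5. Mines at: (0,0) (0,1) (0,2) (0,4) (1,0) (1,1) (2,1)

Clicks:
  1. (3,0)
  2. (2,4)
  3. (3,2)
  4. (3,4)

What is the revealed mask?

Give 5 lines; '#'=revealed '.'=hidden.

Answer: .....
..###
..###
#####
#####

Derivation:
Click 1 (3,0) count=1: revealed 1 new [(3,0)] -> total=1
Click 2 (2,4) count=0: revealed 15 new [(1,2) (1,3) (1,4) (2,2) (2,3) (2,4) (3,1) (3,2) (3,3) (3,4) (4,0) (4,1) (4,2) (4,3) (4,4)] -> total=16
Click 3 (3,2) count=1: revealed 0 new [(none)] -> total=16
Click 4 (3,4) count=0: revealed 0 new [(none)] -> total=16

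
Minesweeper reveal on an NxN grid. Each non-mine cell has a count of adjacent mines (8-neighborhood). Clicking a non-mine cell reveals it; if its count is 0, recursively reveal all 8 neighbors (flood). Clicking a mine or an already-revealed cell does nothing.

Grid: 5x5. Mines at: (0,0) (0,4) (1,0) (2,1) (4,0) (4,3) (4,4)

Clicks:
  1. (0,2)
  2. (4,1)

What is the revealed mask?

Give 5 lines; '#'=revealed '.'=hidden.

Click 1 (0,2) count=0: revealed 6 new [(0,1) (0,2) (0,3) (1,1) (1,2) (1,3)] -> total=6
Click 2 (4,1) count=1: revealed 1 new [(4,1)] -> total=7

Answer: .###.
.###.
.....
.....
.#...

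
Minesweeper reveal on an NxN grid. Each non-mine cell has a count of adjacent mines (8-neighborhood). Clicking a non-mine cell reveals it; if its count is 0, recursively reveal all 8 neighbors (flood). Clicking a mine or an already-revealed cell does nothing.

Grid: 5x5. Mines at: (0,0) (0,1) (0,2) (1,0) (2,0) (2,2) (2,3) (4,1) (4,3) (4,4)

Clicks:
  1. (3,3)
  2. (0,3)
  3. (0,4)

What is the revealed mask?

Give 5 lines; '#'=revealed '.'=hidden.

Answer: ...##
...##
.....
...#.
.....

Derivation:
Click 1 (3,3) count=4: revealed 1 new [(3,3)] -> total=1
Click 2 (0,3) count=1: revealed 1 new [(0,3)] -> total=2
Click 3 (0,4) count=0: revealed 3 new [(0,4) (1,3) (1,4)] -> total=5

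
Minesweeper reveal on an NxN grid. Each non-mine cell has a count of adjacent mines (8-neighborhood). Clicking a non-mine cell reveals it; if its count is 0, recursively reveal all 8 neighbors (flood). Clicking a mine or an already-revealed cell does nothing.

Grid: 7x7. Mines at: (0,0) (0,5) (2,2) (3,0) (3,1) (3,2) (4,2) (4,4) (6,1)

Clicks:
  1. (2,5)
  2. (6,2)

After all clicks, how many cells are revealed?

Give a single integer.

Click 1 (2,5) count=0: revealed 24 new [(1,3) (1,4) (1,5) (1,6) (2,3) (2,4) (2,5) (2,6) (3,3) (3,4) (3,5) (3,6) (4,5) (4,6) (5,2) (5,3) (5,4) (5,5) (5,6) (6,2) (6,3) (6,4) (6,5) (6,6)] -> total=24
Click 2 (6,2) count=1: revealed 0 new [(none)] -> total=24

Answer: 24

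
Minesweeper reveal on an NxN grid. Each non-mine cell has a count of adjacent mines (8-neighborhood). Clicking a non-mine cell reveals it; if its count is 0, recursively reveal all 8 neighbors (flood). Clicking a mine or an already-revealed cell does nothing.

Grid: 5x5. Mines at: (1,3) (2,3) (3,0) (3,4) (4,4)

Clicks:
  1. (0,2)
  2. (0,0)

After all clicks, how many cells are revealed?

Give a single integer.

Answer: 9

Derivation:
Click 1 (0,2) count=1: revealed 1 new [(0,2)] -> total=1
Click 2 (0,0) count=0: revealed 8 new [(0,0) (0,1) (1,0) (1,1) (1,2) (2,0) (2,1) (2,2)] -> total=9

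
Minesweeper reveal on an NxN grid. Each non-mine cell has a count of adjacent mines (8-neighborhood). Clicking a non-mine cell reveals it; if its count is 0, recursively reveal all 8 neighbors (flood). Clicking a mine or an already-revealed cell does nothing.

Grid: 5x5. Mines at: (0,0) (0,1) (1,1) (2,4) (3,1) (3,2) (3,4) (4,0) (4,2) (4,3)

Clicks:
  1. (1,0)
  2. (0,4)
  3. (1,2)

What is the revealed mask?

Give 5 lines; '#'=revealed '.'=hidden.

Answer: ..###
#.###
.....
.....
.....

Derivation:
Click 1 (1,0) count=3: revealed 1 new [(1,0)] -> total=1
Click 2 (0,4) count=0: revealed 6 new [(0,2) (0,3) (0,4) (1,2) (1,3) (1,4)] -> total=7
Click 3 (1,2) count=2: revealed 0 new [(none)] -> total=7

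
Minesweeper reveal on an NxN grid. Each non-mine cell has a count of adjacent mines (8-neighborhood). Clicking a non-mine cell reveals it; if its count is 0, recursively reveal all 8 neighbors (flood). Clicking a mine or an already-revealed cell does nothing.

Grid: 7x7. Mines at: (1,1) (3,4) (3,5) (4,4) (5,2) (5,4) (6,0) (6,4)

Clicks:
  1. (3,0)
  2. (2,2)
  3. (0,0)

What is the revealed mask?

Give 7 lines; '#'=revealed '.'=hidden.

Click 1 (3,0) count=0: revealed 14 new [(2,0) (2,1) (2,2) (2,3) (3,0) (3,1) (3,2) (3,3) (4,0) (4,1) (4,2) (4,3) (5,0) (5,1)] -> total=14
Click 2 (2,2) count=1: revealed 0 new [(none)] -> total=14
Click 3 (0,0) count=1: revealed 1 new [(0,0)] -> total=15

Answer: #......
.......
####...
####...
####...
##.....
.......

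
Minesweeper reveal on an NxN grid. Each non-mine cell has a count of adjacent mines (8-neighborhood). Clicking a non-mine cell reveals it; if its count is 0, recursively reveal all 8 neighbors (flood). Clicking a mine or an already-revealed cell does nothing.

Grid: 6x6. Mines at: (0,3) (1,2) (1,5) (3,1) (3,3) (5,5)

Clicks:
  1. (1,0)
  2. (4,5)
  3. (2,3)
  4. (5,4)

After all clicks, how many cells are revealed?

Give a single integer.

Click 1 (1,0) count=0: revealed 6 new [(0,0) (0,1) (1,0) (1,1) (2,0) (2,1)] -> total=6
Click 2 (4,5) count=1: revealed 1 new [(4,5)] -> total=7
Click 3 (2,3) count=2: revealed 1 new [(2,3)] -> total=8
Click 4 (5,4) count=1: revealed 1 new [(5,4)] -> total=9

Answer: 9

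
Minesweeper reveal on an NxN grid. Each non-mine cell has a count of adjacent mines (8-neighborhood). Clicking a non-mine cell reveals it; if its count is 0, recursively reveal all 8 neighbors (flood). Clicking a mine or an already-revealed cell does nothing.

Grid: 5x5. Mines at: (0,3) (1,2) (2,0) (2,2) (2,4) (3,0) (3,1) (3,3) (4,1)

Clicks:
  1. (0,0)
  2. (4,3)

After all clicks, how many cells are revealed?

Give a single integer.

Answer: 5

Derivation:
Click 1 (0,0) count=0: revealed 4 new [(0,0) (0,1) (1,0) (1,1)] -> total=4
Click 2 (4,3) count=1: revealed 1 new [(4,3)] -> total=5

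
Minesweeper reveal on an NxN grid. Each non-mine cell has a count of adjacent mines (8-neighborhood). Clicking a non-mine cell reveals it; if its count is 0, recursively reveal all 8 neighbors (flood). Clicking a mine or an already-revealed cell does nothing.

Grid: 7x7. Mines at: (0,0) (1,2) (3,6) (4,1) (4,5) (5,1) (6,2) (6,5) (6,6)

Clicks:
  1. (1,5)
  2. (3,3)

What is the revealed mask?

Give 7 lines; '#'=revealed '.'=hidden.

Answer: ...####
...####
..#####
..####.
..###..
..###..
.......

Derivation:
Click 1 (1,5) count=0: revealed 23 new [(0,3) (0,4) (0,5) (0,6) (1,3) (1,4) (1,5) (1,6) (2,2) (2,3) (2,4) (2,5) (2,6) (3,2) (3,3) (3,4) (3,5) (4,2) (4,3) (4,4) (5,2) (5,3) (5,4)] -> total=23
Click 2 (3,3) count=0: revealed 0 new [(none)] -> total=23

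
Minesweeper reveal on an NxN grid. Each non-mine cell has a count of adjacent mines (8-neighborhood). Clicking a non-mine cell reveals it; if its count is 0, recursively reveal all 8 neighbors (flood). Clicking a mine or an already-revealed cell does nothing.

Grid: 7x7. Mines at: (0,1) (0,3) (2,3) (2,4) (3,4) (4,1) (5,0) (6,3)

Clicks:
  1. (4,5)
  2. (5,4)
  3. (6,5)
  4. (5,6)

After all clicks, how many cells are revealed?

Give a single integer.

Click 1 (4,5) count=1: revealed 1 new [(4,5)] -> total=1
Click 2 (5,4) count=1: revealed 1 new [(5,4)] -> total=2
Click 3 (6,5) count=0: revealed 17 new [(0,4) (0,5) (0,6) (1,4) (1,5) (1,6) (2,5) (2,6) (3,5) (3,6) (4,4) (4,6) (5,5) (5,6) (6,4) (6,5) (6,6)] -> total=19
Click 4 (5,6) count=0: revealed 0 new [(none)] -> total=19

Answer: 19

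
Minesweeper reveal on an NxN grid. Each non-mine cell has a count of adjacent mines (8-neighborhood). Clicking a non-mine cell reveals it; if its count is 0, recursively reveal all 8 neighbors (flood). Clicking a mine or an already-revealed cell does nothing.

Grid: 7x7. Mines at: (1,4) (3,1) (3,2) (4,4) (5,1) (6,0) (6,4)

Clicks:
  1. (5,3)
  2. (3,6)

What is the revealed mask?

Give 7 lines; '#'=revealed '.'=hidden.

Click 1 (5,3) count=2: revealed 1 new [(5,3)] -> total=1
Click 2 (3,6) count=0: revealed 14 new [(0,5) (0,6) (1,5) (1,6) (2,5) (2,6) (3,5) (3,6) (4,5) (4,6) (5,5) (5,6) (6,5) (6,6)] -> total=15

Answer: .....##
.....##
.....##
.....##
.....##
...#.##
.....##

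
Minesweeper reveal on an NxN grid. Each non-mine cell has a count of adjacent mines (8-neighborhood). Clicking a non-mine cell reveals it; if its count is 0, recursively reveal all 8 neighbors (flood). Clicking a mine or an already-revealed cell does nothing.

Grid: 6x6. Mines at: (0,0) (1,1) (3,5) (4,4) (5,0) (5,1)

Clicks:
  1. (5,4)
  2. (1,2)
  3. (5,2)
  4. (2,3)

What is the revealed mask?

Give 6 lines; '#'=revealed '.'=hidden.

Click 1 (5,4) count=1: revealed 1 new [(5,4)] -> total=1
Click 2 (1,2) count=1: revealed 1 new [(1,2)] -> total=2
Click 3 (5,2) count=1: revealed 1 new [(5,2)] -> total=3
Click 4 (2,3) count=0: revealed 22 new [(0,2) (0,3) (0,4) (0,5) (1,3) (1,4) (1,5) (2,0) (2,1) (2,2) (2,3) (2,4) (2,5) (3,0) (3,1) (3,2) (3,3) (3,4) (4,0) (4,1) (4,2) (4,3)] -> total=25

Answer: ..####
..####
######
#####.
####..
..#.#.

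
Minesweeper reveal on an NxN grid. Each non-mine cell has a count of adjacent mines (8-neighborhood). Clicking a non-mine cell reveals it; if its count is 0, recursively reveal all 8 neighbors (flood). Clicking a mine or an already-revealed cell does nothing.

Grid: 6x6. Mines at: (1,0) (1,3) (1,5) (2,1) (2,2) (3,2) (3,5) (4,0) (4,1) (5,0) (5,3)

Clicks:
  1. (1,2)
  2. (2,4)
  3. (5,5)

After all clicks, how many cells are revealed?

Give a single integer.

Click 1 (1,2) count=3: revealed 1 new [(1,2)] -> total=1
Click 2 (2,4) count=3: revealed 1 new [(2,4)] -> total=2
Click 3 (5,5) count=0: revealed 4 new [(4,4) (4,5) (5,4) (5,5)] -> total=6

Answer: 6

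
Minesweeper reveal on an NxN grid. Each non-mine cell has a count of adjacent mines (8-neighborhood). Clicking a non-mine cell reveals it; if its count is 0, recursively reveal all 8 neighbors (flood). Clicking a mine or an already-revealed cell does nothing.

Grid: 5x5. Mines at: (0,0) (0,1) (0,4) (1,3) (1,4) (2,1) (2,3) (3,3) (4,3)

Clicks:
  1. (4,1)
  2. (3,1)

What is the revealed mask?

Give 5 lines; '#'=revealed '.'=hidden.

Click 1 (4,1) count=0: revealed 6 new [(3,0) (3,1) (3,2) (4,0) (4,1) (4,2)] -> total=6
Click 2 (3,1) count=1: revealed 0 new [(none)] -> total=6

Answer: .....
.....
.....
###..
###..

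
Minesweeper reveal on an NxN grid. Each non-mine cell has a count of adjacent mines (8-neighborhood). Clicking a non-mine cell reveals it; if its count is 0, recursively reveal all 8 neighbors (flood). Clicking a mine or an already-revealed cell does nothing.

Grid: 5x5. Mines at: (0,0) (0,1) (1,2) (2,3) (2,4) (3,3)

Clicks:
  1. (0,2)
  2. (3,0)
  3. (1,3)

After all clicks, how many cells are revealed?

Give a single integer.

Click 1 (0,2) count=2: revealed 1 new [(0,2)] -> total=1
Click 2 (3,0) count=0: revealed 11 new [(1,0) (1,1) (2,0) (2,1) (2,2) (3,0) (3,1) (3,2) (4,0) (4,1) (4,2)] -> total=12
Click 3 (1,3) count=3: revealed 1 new [(1,3)] -> total=13

Answer: 13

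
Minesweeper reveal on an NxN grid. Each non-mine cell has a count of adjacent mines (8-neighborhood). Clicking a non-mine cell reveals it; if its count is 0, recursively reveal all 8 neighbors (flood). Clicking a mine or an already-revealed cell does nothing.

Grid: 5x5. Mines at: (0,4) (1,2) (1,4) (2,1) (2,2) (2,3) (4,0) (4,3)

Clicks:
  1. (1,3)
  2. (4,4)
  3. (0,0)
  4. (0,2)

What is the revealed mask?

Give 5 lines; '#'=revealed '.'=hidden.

Click 1 (1,3) count=5: revealed 1 new [(1,3)] -> total=1
Click 2 (4,4) count=1: revealed 1 new [(4,4)] -> total=2
Click 3 (0,0) count=0: revealed 4 new [(0,0) (0,1) (1,0) (1,1)] -> total=6
Click 4 (0,2) count=1: revealed 1 new [(0,2)] -> total=7

Answer: ###..
##.#.
.....
.....
....#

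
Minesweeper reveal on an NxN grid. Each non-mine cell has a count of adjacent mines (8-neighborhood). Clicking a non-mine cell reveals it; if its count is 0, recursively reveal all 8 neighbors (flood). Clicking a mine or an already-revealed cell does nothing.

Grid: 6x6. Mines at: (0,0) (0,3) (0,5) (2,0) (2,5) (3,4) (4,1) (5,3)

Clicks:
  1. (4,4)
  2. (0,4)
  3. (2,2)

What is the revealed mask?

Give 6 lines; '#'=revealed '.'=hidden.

Answer: ....#.
.###..
.###..
.###..
....#.
......

Derivation:
Click 1 (4,4) count=2: revealed 1 new [(4,4)] -> total=1
Click 2 (0,4) count=2: revealed 1 new [(0,4)] -> total=2
Click 3 (2,2) count=0: revealed 9 new [(1,1) (1,2) (1,3) (2,1) (2,2) (2,3) (3,1) (3,2) (3,3)] -> total=11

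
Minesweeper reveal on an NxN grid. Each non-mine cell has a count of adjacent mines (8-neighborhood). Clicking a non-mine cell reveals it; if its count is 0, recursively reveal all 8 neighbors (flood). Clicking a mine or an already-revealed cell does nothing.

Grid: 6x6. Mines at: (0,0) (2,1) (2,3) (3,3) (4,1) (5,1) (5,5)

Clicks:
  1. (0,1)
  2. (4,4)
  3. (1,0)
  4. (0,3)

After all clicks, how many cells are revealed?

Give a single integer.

Answer: 17

Derivation:
Click 1 (0,1) count=1: revealed 1 new [(0,1)] -> total=1
Click 2 (4,4) count=2: revealed 1 new [(4,4)] -> total=2
Click 3 (1,0) count=2: revealed 1 new [(1,0)] -> total=3
Click 4 (0,3) count=0: revealed 14 new [(0,2) (0,3) (0,4) (0,5) (1,1) (1,2) (1,3) (1,4) (1,5) (2,4) (2,5) (3,4) (3,5) (4,5)] -> total=17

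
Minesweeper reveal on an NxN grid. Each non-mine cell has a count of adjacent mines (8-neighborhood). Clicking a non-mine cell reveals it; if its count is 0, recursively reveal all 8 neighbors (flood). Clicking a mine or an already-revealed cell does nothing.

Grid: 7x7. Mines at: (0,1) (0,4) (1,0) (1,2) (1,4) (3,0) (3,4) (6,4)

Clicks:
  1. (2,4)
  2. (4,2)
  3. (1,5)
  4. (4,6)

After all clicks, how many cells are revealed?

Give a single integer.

Answer: 33

Derivation:
Click 1 (2,4) count=2: revealed 1 new [(2,4)] -> total=1
Click 2 (4,2) count=0: revealed 18 new [(2,1) (2,2) (2,3) (3,1) (3,2) (3,3) (4,0) (4,1) (4,2) (4,3) (5,0) (5,1) (5,2) (5,3) (6,0) (6,1) (6,2) (6,3)] -> total=19
Click 3 (1,5) count=2: revealed 1 new [(1,5)] -> total=20
Click 4 (4,6) count=0: revealed 13 new [(0,5) (0,6) (1,6) (2,5) (2,6) (3,5) (3,6) (4,5) (4,6) (5,5) (5,6) (6,5) (6,6)] -> total=33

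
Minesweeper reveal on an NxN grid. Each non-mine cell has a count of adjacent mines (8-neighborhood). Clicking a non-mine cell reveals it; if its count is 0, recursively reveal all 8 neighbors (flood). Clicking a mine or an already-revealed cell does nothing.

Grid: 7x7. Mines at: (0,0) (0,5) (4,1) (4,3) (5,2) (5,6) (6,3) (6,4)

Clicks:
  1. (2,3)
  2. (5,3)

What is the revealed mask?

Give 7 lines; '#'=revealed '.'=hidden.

Click 1 (2,3) count=0: revealed 28 new [(0,1) (0,2) (0,3) (0,4) (1,0) (1,1) (1,2) (1,3) (1,4) (1,5) (1,6) (2,0) (2,1) (2,2) (2,3) (2,4) (2,5) (2,6) (3,0) (3,1) (3,2) (3,3) (3,4) (3,5) (3,6) (4,4) (4,5) (4,6)] -> total=28
Click 2 (5,3) count=4: revealed 1 new [(5,3)] -> total=29

Answer: .####..
#######
#######
#######
....###
...#...
.......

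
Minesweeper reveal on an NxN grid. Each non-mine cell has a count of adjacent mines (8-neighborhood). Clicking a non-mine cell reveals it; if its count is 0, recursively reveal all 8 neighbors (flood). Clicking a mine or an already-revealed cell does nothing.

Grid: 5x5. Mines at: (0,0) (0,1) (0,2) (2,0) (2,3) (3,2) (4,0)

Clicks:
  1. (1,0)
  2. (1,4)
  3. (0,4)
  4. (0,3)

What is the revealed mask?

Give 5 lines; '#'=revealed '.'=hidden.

Click 1 (1,0) count=3: revealed 1 new [(1,0)] -> total=1
Click 2 (1,4) count=1: revealed 1 new [(1,4)] -> total=2
Click 3 (0,4) count=0: revealed 3 new [(0,3) (0,4) (1,3)] -> total=5
Click 4 (0,3) count=1: revealed 0 new [(none)] -> total=5

Answer: ...##
#..##
.....
.....
.....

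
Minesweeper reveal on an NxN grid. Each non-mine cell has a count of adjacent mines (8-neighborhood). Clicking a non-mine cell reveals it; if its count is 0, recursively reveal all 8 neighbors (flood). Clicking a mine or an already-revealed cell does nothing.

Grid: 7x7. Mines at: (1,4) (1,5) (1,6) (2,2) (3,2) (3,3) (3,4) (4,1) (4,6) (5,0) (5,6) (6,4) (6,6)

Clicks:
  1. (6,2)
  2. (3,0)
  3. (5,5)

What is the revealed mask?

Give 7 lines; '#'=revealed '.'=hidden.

Answer: .......
.......
.......
#......
.......
.###.#.
.###...

Derivation:
Click 1 (6,2) count=0: revealed 6 new [(5,1) (5,2) (5,3) (6,1) (6,2) (6,3)] -> total=6
Click 2 (3,0) count=1: revealed 1 new [(3,0)] -> total=7
Click 3 (5,5) count=4: revealed 1 new [(5,5)] -> total=8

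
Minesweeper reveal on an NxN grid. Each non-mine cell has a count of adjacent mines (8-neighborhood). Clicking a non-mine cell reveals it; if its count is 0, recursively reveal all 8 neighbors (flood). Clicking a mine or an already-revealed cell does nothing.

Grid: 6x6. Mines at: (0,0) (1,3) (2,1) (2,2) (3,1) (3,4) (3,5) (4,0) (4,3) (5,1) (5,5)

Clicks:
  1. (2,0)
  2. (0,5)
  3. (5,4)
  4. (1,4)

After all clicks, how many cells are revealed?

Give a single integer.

Click 1 (2,0) count=2: revealed 1 new [(2,0)] -> total=1
Click 2 (0,5) count=0: revealed 6 new [(0,4) (0,5) (1,4) (1,5) (2,4) (2,5)] -> total=7
Click 3 (5,4) count=2: revealed 1 new [(5,4)] -> total=8
Click 4 (1,4) count=1: revealed 0 new [(none)] -> total=8

Answer: 8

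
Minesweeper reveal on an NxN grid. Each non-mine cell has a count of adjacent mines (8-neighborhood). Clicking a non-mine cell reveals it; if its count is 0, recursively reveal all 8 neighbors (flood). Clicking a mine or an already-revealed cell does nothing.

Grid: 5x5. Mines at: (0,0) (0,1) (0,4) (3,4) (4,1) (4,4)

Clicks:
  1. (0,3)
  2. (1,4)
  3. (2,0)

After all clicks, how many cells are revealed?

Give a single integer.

Answer: 14

Derivation:
Click 1 (0,3) count=1: revealed 1 new [(0,3)] -> total=1
Click 2 (1,4) count=1: revealed 1 new [(1,4)] -> total=2
Click 3 (2,0) count=0: revealed 12 new [(1,0) (1,1) (1,2) (1,3) (2,0) (2,1) (2,2) (2,3) (3,0) (3,1) (3,2) (3,3)] -> total=14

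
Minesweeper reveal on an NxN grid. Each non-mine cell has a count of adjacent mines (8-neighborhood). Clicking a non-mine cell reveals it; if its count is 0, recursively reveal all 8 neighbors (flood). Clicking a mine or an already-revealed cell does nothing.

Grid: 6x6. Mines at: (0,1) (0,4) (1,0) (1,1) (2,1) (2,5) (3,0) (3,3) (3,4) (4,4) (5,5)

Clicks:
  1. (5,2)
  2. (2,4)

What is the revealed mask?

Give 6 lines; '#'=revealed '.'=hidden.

Answer: ......
......
....#.
......
####..
####..

Derivation:
Click 1 (5,2) count=0: revealed 8 new [(4,0) (4,1) (4,2) (4,3) (5,0) (5,1) (5,2) (5,3)] -> total=8
Click 2 (2,4) count=3: revealed 1 new [(2,4)] -> total=9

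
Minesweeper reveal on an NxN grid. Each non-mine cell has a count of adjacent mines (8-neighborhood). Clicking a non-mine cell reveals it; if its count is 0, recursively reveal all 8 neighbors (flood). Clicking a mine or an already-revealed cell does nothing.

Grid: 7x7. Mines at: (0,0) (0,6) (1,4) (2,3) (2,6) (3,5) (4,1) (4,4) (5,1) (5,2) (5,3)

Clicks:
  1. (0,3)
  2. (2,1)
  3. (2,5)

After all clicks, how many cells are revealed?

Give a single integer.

Click 1 (0,3) count=1: revealed 1 new [(0,3)] -> total=1
Click 2 (2,1) count=0: revealed 9 new [(1,0) (1,1) (1,2) (2,0) (2,1) (2,2) (3,0) (3,1) (3,2)] -> total=10
Click 3 (2,5) count=3: revealed 1 new [(2,5)] -> total=11

Answer: 11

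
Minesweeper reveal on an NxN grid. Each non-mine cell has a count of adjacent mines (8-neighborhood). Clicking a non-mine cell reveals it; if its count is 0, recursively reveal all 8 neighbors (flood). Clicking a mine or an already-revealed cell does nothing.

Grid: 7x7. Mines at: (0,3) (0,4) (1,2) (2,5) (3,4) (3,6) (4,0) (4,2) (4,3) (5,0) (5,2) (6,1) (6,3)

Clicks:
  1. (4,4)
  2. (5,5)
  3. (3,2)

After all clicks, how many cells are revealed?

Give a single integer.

Click 1 (4,4) count=2: revealed 1 new [(4,4)] -> total=1
Click 2 (5,5) count=0: revealed 8 new [(4,5) (4,6) (5,4) (5,5) (5,6) (6,4) (6,5) (6,6)] -> total=9
Click 3 (3,2) count=2: revealed 1 new [(3,2)] -> total=10

Answer: 10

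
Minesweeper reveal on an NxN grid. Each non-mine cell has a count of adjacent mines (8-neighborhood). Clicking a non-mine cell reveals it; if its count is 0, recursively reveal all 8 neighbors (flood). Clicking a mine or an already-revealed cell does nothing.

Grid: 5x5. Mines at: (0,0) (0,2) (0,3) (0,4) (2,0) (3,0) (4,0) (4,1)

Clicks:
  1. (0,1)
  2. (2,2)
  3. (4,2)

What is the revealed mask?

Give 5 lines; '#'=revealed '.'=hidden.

Answer: .#...
.####
.####
.####
..###

Derivation:
Click 1 (0,1) count=2: revealed 1 new [(0,1)] -> total=1
Click 2 (2,2) count=0: revealed 15 new [(1,1) (1,2) (1,3) (1,4) (2,1) (2,2) (2,3) (2,4) (3,1) (3,2) (3,3) (3,4) (4,2) (4,3) (4,4)] -> total=16
Click 3 (4,2) count=1: revealed 0 new [(none)] -> total=16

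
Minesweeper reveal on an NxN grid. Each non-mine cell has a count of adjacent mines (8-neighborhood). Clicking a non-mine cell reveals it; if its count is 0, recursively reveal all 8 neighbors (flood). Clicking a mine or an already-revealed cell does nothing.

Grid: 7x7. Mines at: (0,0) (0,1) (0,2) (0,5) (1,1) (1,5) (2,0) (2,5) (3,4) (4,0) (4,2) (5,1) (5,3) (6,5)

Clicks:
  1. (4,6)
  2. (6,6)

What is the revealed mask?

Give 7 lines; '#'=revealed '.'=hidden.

Answer: .......
.......
.......
.....##
.....##
.....##
......#

Derivation:
Click 1 (4,6) count=0: revealed 6 new [(3,5) (3,6) (4,5) (4,6) (5,5) (5,6)] -> total=6
Click 2 (6,6) count=1: revealed 1 new [(6,6)] -> total=7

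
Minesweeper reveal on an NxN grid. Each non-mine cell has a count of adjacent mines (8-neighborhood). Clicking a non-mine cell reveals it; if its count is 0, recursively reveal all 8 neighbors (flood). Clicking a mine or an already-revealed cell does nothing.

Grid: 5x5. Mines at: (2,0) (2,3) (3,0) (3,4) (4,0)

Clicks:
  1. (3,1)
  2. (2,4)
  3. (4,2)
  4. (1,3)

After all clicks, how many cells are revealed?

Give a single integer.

Click 1 (3,1) count=3: revealed 1 new [(3,1)] -> total=1
Click 2 (2,4) count=2: revealed 1 new [(2,4)] -> total=2
Click 3 (4,2) count=0: revealed 5 new [(3,2) (3,3) (4,1) (4,2) (4,3)] -> total=7
Click 4 (1,3) count=1: revealed 1 new [(1,3)] -> total=8

Answer: 8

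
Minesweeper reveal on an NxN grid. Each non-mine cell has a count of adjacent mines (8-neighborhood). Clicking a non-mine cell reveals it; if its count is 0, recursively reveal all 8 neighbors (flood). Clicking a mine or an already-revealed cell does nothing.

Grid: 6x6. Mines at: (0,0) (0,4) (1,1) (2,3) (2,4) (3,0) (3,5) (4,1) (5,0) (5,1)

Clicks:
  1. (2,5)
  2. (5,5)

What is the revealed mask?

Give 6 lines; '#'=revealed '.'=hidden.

Answer: ......
......
.....#
..###.
..####
..####

Derivation:
Click 1 (2,5) count=2: revealed 1 new [(2,5)] -> total=1
Click 2 (5,5) count=0: revealed 11 new [(3,2) (3,3) (3,4) (4,2) (4,3) (4,4) (4,5) (5,2) (5,3) (5,4) (5,5)] -> total=12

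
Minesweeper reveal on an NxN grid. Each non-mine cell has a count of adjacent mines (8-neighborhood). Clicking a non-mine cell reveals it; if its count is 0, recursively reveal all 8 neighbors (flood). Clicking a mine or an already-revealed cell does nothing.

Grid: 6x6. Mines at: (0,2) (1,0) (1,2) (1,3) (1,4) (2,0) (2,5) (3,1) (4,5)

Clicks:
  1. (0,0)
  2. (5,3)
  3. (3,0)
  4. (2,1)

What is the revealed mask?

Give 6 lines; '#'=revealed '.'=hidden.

Answer: #.....
......
.####.
#.###.
#####.
#####.

Derivation:
Click 1 (0,0) count=1: revealed 1 new [(0,0)] -> total=1
Click 2 (5,3) count=0: revealed 16 new [(2,2) (2,3) (2,4) (3,2) (3,3) (3,4) (4,0) (4,1) (4,2) (4,3) (4,4) (5,0) (5,1) (5,2) (5,3) (5,4)] -> total=17
Click 3 (3,0) count=2: revealed 1 new [(3,0)] -> total=18
Click 4 (2,1) count=4: revealed 1 new [(2,1)] -> total=19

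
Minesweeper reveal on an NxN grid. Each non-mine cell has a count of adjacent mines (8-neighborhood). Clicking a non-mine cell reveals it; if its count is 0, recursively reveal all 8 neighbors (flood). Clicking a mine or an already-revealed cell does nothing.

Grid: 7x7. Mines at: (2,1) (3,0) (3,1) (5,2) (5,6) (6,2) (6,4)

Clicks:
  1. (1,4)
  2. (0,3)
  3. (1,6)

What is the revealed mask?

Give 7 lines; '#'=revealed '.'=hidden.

Answer: #######
#######
..#####
..#####
..#####
...###.
.......

Derivation:
Click 1 (1,4) count=0: revealed 32 new [(0,0) (0,1) (0,2) (0,3) (0,4) (0,5) (0,6) (1,0) (1,1) (1,2) (1,3) (1,4) (1,5) (1,6) (2,2) (2,3) (2,4) (2,5) (2,6) (3,2) (3,3) (3,4) (3,5) (3,6) (4,2) (4,3) (4,4) (4,5) (4,6) (5,3) (5,4) (5,5)] -> total=32
Click 2 (0,3) count=0: revealed 0 new [(none)] -> total=32
Click 3 (1,6) count=0: revealed 0 new [(none)] -> total=32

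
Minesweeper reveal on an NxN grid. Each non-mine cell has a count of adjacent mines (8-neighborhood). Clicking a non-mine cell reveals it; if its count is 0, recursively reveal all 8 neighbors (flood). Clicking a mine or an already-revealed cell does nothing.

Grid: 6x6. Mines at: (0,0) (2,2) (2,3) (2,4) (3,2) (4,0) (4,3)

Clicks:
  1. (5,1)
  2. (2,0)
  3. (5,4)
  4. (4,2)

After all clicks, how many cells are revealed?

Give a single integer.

Answer: 9

Derivation:
Click 1 (5,1) count=1: revealed 1 new [(5,1)] -> total=1
Click 2 (2,0) count=0: revealed 6 new [(1,0) (1,1) (2,0) (2,1) (3,0) (3,1)] -> total=7
Click 3 (5,4) count=1: revealed 1 new [(5,4)] -> total=8
Click 4 (4,2) count=2: revealed 1 new [(4,2)] -> total=9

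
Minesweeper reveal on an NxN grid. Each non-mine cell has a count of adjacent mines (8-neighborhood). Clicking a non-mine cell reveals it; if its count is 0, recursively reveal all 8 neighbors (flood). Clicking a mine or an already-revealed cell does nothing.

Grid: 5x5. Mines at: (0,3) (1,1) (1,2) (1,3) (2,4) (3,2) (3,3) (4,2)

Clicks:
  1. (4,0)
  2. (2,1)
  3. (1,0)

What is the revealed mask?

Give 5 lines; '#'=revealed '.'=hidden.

Click 1 (4,0) count=0: revealed 6 new [(2,0) (2,1) (3,0) (3,1) (4,0) (4,1)] -> total=6
Click 2 (2,1) count=3: revealed 0 new [(none)] -> total=6
Click 3 (1,0) count=1: revealed 1 new [(1,0)] -> total=7

Answer: .....
#....
##...
##...
##...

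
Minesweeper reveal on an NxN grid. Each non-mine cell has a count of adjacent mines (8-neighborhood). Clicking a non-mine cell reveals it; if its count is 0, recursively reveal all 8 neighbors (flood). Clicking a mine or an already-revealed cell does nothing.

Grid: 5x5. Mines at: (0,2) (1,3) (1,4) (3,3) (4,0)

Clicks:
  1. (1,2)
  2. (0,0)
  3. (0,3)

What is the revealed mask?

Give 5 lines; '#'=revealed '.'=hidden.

Answer: ##.#.
###..
###..
###..
.....

Derivation:
Click 1 (1,2) count=2: revealed 1 new [(1,2)] -> total=1
Click 2 (0,0) count=0: revealed 10 new [(0,0) (0,1) (1,0) (1,1) (2,0) (2,1) (2,2) (3,0) (3,1) (3,2)] -> total=11
Click 3 (0,3) count=3: revealed 1 new [(0,3)] -> total=12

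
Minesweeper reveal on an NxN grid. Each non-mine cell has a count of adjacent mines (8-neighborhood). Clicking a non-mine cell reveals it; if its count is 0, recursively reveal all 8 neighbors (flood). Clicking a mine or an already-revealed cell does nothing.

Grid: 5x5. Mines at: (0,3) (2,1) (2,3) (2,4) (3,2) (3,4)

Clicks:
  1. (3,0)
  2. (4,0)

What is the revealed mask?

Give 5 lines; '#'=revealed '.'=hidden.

Click 1 (3,0) count=1: revealed 1 new [(3,0)] -> total=1
Click 2 (4,0) count=0: revealed 3 new [(3,1) (4,0) (4,1)] -> total=4

Answer: .....
.....
.....
##...
##...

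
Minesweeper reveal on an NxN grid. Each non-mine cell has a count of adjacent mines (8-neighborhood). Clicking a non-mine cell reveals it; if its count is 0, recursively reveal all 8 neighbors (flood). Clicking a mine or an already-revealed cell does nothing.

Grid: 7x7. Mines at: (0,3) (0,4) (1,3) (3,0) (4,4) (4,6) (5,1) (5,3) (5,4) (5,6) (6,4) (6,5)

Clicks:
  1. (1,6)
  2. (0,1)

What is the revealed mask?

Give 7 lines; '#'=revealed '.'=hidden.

Click 1 (1,6) count=0: revealed 11 new [(0,5) (0,6) (1,4) (1,5) (1,6) (2,4) (2,5) (2,6) (3,4) (3,5) (3,6)] -> total=11
Click 2 (0,1) count=0: revealed 9 new [(0,0) (0,1) (0,2) (1,0) (1,1) (1,2) (2,0) (2,1) (2,2)] -> total=20

Answer: ###..##
###.###
###.###
....###
.......
.......
.......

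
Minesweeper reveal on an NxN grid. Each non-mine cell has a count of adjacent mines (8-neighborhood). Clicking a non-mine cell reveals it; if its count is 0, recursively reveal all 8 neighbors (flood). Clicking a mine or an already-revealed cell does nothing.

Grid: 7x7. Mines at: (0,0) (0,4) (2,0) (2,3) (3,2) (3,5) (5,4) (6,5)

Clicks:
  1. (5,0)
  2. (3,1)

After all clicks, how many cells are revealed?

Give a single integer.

Answer: 14

Derivation:
Click 1 (5,0) count=0: revealed 14 new [(3,0) (3,1) (4,0) (4,1) (4,2) (4,3) (5,0) (5,1) (5,2) (5,3) (6,0) (6,1) (6,2) (6,3)] -> total=14
Click 2 (3,1) count=2: revealed 0 new [(none)] -> total=14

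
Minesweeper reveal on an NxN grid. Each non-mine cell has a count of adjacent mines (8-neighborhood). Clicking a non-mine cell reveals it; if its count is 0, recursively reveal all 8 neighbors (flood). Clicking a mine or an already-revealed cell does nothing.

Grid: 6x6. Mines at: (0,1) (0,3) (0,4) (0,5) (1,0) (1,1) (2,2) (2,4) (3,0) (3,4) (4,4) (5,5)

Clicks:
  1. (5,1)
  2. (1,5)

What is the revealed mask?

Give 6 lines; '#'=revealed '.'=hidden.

Click 1 (5,1) count=0: revealed 11 new [(3,1) (3,2) (3,3) (4,0) (4,1) (4,2) (4,3) (5,0) (5,1) (5,2) (5,3)] -> total=11
Click 2 (1,5) count=3: revealed 1 new [(1,5)] -> total=12

Answer: ......
.....#
......
.###..
####..
####..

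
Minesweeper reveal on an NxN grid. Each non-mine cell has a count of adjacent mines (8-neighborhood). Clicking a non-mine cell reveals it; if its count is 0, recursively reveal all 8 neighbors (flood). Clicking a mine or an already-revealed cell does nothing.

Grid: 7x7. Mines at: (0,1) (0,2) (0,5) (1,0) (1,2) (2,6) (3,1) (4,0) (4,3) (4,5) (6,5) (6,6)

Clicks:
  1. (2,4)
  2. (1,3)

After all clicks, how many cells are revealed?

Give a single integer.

Click 1 (2,4) count=0: revealed 9 new [(1,3) (1,4) (1,5) (2,3) (2,4) (2,5) (3,3) (3,4) (3,5)] -> total=9
Click 2 (1,3) count=2: revealed 0 new [(none)] -> total=9

Answer: 9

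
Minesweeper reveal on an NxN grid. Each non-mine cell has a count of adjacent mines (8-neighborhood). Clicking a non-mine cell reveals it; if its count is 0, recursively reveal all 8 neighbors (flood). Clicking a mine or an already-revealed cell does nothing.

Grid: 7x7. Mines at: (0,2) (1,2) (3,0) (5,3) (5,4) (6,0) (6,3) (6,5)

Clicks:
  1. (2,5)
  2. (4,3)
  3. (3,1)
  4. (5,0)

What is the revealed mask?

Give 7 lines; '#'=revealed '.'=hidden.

Click 1 (2,5) count=0: revealed 28 new [(0,3) (0,4) (0,5) (0,6) (1,3) (1,4) (1,5) (1,6) (2,1) (2,2) (2,3) (2,4) (2,5) (2,6) (3,1) (3,2) (3,3) (3,4) (3,5) (3,6) (4,1) (4,2) (4,3) (4,4) (4,5) (4,6) (5,5) (5,6)] -> total=28
Click 2 (4,3) count=2: revealed 0 new [(none)] -> total=28
Click 3 (3,1) count=1: revealed 0 new [(none)] -> total=28
Click 4 (5,0) count=1: revealed 1 new [(5,0)] -> total=29

Answer: ...####
...####
.######
.######
.######
#....##
.......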